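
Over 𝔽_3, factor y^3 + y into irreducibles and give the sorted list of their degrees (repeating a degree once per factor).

1, 2

Write h(y) = y^3 + y.
Roots in 𝔽_3: h(0) = 0 → root; h(1) = 2; h(2) = 1.
Linear factors from roots: (y).
Complete factorization: h(y) = (y)·(y^2 + 1).
Factor degrees with multiplicity: 1 + 2 = 3.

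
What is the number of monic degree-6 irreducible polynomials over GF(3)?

The number of monic irreducibles of degree 6 over GF(3) is (1/6)·Σ_{d∣6} μ(6/d) 3^d.
Divisors of 6: 1, 2, 3, 6; μ(6/d) for each: 1, -1, -1, 1.
Σ = 3^1 − 3^2 − 3^3 + 3^6 = 696.
N = 696/6 = 116.

116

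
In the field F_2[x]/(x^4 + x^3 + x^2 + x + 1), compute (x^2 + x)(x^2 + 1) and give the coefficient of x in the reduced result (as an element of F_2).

0

Multiply in F_2[x]: (x^2 + x)·(x^2 + 1) = x^4 + x^3 + x^2 + x.
Reduce using x^4 ≡ x^3 + x^2 + x + 1 (mod x^4 + x^3 + x^2 + x + 1).
Reduced: 1.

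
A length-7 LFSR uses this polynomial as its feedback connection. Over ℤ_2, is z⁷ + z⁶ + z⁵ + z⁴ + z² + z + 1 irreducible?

Yes

Write m(z) = z⁷ + z⁶ + z⁵ + z⁴ + z² + z + 1.
Check for roots in ℤ_2: m(0) = 1; m(1) = 1.
No roots, so no linear factors.
Monic irreducibles of degree 2 over GF(2): z² + z + 1.
None of them divide m (all give nonzero remainder).
Monic irreducibles of degree 3 over GF(2): z³ + z + 1, z³ + z² + 1.
None of them divide m (all give nonzero remainder).
No irreducible factor of degree ≤ 3 exists, so m is irreducible over GF(2).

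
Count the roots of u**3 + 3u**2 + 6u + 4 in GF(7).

Write f(u) = u**3 + 3u**2 + 6u + 4.
Evaluate at each of the 7 elements of GF(7):
f(0) = 4; f(1) = 0 → root; f(2) = 1; f(3) = 6; f(4) = 0 → root; f(5) = 3; f(6) = 0 → root.
Roots: {1, 4, 6}.

3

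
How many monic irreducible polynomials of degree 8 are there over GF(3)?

810

The number of monic irreducibles of degree 8 over GF(3) is (1/8)·Σ_{d∣8} μ(8/d) 3^d.
Divisors of 8: 1, 2, 4, 8; μ(8/d) for each: 0, 0, -1, 1.
Σ = − 3^4 + 3^8 = 6480.
N = 6480/8 = 810.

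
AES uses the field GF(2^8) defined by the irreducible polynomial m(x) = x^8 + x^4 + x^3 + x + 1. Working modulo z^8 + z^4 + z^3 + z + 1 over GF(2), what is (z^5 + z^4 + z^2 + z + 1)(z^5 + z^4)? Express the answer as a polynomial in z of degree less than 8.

z^7 + z^6 + z^5 + z^2 + z + 1

Multiply in GF(2)[z]: (z^5 + z^4 + z^2 + z + 1)·(z^5 + z^4) = z^10 + z^8 + z^7 + z^4.
Reduce using z^8 ≡ z^4 + z^3 + z + 1 (mod z^8 + z^4 + z^3 + z + 1).
Reduced: z^7 + z^6 + z^5 + z^2 + z + 1.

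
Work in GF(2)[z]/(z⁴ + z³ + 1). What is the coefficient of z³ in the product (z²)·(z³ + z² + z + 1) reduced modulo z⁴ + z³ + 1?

1

Multiply in GF(2)[z]: (z²)·(z³ + z² + z + 1) = z⁵ + z⁴ + z³ + z².
Reduce using z⁴ ≡ z³ + 1 (mod z⁴ + z³ + 1).
Reduced: z³ + z² + z.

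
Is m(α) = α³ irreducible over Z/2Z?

No

Check for roots in Z/2Z: m(0) = 0 → root; m(1) = 1.
m(0) = 0, so (α) divides m(α); m is reducible.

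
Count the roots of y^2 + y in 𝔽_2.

Write h(y) = y^2 + y.
Evaluate at each of the 2 elements of 𝔽_2:
h(0) = 0 → root; h(1) = 0 → root.
Roots: {0, 1}.

2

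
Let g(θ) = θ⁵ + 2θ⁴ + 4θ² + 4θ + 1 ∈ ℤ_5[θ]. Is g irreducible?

Check for roots in ℤ_5: g(0) = 1; g(1) = 2; g(2) = 4; g(3) = 4; g(4) = 2.
No roots, so no linear factors.
Degree-2 irreducible divisors: test the 10 monic irreducibles of degree 2 over GF(5).
None of them divide g (all give nonzero remainder).
No irreducible factor of degree ≤ 2 exists, so g is irreducible over GF(5).

Yes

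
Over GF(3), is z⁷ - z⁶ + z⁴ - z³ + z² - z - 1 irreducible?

Write h(z) = z⁷ - z⁶ + z⁴ - z³ + z² - z - 1.
Check for roots in GF(3): h(0) = 2; h(1) = 2; h(2) = 1.
No roots, so no linear factors.
Monic irreducibles of degree 2 over GF(3): z² + 1, z² + z - 1, z² - z - 1.
None of them divide h (all give nonzero remainder).
Degree-3 irreducible divisors: test the 8 monic irreducibles of degree 3 over GF(3).
None of them divide h (all give nonzero remainder).
No irreducible factor of degree ≤ 3 exists, so h is irreducible over GF(3).

Yes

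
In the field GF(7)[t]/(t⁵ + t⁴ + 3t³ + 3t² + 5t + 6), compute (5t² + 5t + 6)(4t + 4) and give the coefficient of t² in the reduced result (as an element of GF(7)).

5

Multiply in GF(7)[t]: (5t² + 5t + 6)·(4t + 4) = 6t³ + 5t² + 2t + 3.
Reduced: 6t³ + 5t² + 2t + 3.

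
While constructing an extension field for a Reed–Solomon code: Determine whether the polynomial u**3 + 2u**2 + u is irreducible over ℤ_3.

No

Write P(u) = u**3 + 2u**2 + u.
Check for roots in ℤ_3: P(0) = 0 → root; P(1) = 1; P(2) = 0 → root.
P(0) = 0, so (u) divides P(u); P is reducible.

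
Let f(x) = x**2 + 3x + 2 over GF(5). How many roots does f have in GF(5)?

2

Evaluate at each of the 5 elements of GF(5):
f(0) = 2; f(1) = 1; f(2) = 2; f(3) = 0 → root; f(4) = 0 → root.
Roots: {3, 4}.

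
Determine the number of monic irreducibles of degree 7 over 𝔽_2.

18

By the necklace-counting formula, N_2(7) = (1/7) Σ_{d|7} μ(7/d)·2^d.
Divisors of 7: 1, 7; μ(7/d) for each: -1, 1.
Σ = − 2^1 + 2^7 = 126.
N = 126/7 = 18.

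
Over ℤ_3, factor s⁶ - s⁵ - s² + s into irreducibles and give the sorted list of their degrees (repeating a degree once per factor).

1, 1, 1, 1, 2

Write g(s) = s⁶ - s⁵ - s² + s.
Roots in ℤ_3: g(0) = 0 → root; g(1) = 0 → root; g(2) = 0 → root.
Linear factors from roots: (s), (s - 1), (s + 1).
Complete factorization: g(s) = (s)·(s + 1)·(s - 1)^2·(s² + 1).
Factor degrees with multiplicity: 1 + 1 + 1 + 1 + 2 = 6.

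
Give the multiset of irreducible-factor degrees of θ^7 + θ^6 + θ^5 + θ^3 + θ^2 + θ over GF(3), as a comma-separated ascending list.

1, 1, 1, 2, 2

Write f(θ) = θ^7 + θ^6 + θ^5 + θ^3 + θ^2 + θ.
Roots in GF(3): f(0) = 0 → root; f(1) = 0 → root; f(2) = 1.
Linear factors from roots: (θ), (θ + 2).
Complete factorization: f(θ) = (θ)·(θ + 2)^2·(θ^2 + θ + 2)·(θ^2 + 2θ + 2).
Factor degrees with multiplicity: 1 + 1 + 1 + 2 + 2 = 7.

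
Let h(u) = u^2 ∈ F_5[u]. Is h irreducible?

Check for roots in F_5: h(0) = 0 → root; h(1) = 1; h(2) = 4; h(3) = 4; h(4) = 1.
h(0) = 0, so (u) divides h(u); h is reducible.

No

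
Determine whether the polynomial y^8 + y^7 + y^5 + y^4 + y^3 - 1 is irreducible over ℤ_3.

Write h(y) = y^8 + y^7 + y^5 + y^4 + y^3 - 1.
Check for roots in ℤ_3: h(0) = 2; h(1) = 1; h(2) = 1.
No roots, so no linear factors.
Monic irreducibles of degree 2 over GF(3): y^2 + 1, y^2 + y - 1, y^2 - y - 1.
None of them divide h (all give nonzero remainder).
Degree-3 irreducible divisors: test the 8 monic irreducibles of degree 3 over GF(3).
None of them divide h (all give nonzero remainder).
Degree-4 irreducible divisors: test the 18 monic irreducibles of degree 4 over GF(3).
None of them divide h (all give nonzero remainder).
No irreducible factor of degree ≤ 4 exists, so h is irreducible over GF(3).

Yes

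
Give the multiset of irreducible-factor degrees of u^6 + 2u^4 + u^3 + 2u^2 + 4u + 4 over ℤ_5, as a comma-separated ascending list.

6

Write h(u) = u^6 + 2u^4 + u^3 + 2u^2 + 4u + 4.
Roots in ℤ_5: h(0) = 4; h(1) = 4; h(2) = 4; h(3) = 2; h(4) = 4.
Complete factorization: h(u) = (u^6 + 2u^4 + u^3 + 2u^2 + 4u + 4).
Factor degrees with multiplicity: 6 = 6.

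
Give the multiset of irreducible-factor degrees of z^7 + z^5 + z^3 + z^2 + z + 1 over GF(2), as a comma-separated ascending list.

1, 1, 2, 3

Write f(z) = z^7 + z^5 + z^3 + z^2 + z + 1.
Roots in GF(2): f(0) = 1; f(1) = 0 → root.
Linear factors from roots: (z + 1).
Complete factorization: f(z) = (z + 1)^2·(z^2 + z + 1)·(z^3 + z^2 + 1).
Factor degrees with multiplicity: 1 + 1 + 2 + 3 = 7.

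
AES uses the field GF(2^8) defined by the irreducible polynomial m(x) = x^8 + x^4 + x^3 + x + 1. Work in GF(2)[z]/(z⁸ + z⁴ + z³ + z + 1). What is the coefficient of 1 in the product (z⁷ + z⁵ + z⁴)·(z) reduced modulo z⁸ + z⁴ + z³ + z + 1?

Multiply in GF(2)[z]: (z⁷ + z⁵ + z⁴)·(z) = z⁸ + z⁶ + z⁵.
Reduce using z⁸ ≡ z⁴ + z³ + z + 1 (mod z⁸ + z⁴ + z³ + z + 1).
Reduced: z⁶ + z⁵ + z⁴ + z³ + z + 1.

1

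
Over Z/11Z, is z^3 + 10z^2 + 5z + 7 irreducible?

No

Write m(z) = z^3 + 10z^2 + 5z + 7.
Check each element of Z/11Z for a root: m(0)=7, m(1)=1, m(2)=10, m(3)=7, m(4)=9, m(5)=0, m(6)=8, m(7)=6, m(8)=0, m(9)=7, m(10)=0.
m(5) = 0, so (z − 5) divides m(z); m is reducible.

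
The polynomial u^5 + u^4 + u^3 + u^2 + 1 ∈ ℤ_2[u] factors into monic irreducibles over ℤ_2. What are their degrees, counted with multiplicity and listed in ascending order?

5

Write g(u) = u^5 + u^4 + u^3 + u^2 + 1.
Roots in ℤ_2: g(0) = 1; g(1) = 1.
Complete factorization: g(u) = (u^5 + u^4 + u^3 + u^2 + 1).
Factor degrees with multiplicity: 5 = 5.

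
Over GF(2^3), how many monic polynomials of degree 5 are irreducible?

6552

The number of monic irreducibles of degree 5 over GF(8) is (1/5)·Σ_{d∣5} μ(5/d) 8^d.
Divisors of 5: 1, 5; μ(5/d) for each: -1, 1.
Σ = − 8^1 + 8^5 = 32760.
N = 32760/5 = 6552.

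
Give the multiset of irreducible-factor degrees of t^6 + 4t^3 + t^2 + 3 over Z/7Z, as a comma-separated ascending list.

2, 4

Write f(t) = t^6 + 4t^3 + t^2 + 3.
Complete factorization: f(t) = (t^2 + 2t + 5)·(t^4 + 5t^3 + 6t^2 + 2t + 2).
Factor degrees with multiplicity: 2 + 4 = 6.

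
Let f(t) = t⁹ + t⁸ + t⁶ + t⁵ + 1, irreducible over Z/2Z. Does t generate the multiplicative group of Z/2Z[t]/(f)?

Yes

|GF(2^9)^×| = 2^9 − 1 = 511. Prime factorization: 511 = 7·73.
f is primitive ⇔ t has order 511 in GF(2)[t]/(f), i.e. t^(511/q) ≠ 1 for each prime q | 511.
t^(73) mod f = t⁸ + t⁵ + t² + 1.
t^(7) mod f = t⁷.
None equal 1, so t has full order 511; f is primitive.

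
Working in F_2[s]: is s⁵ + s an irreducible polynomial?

Write P(s) = s⁵ + s.
Check for roots in F_2: P(0) = 0 → root; P(1) = 0 → root.
P(0) = 0, so (s) divides P(s); P is reducible.

No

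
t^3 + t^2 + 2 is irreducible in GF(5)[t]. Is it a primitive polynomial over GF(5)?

Write f(t) = t^3 + t^2 + 2.
|GF(5^3)^×| = 5^3 − 1 = 124. Prime factorization: 124 = 2^2·31.
f is primitive ⇔ t has order 124 in GF(5)[t]/(f), i.e. t^(124/q) ≠ 1 for each prime q | 124.
t^(62) mod f = 4.
t^(4) mod f = t^2 + 3t + 2.
None equal 1, so t has full order 124; f is primitive.

Yes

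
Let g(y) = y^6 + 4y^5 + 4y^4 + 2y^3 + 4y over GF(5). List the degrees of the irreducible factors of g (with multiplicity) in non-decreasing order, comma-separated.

Roots in GF(5): g(0) = 0 → root; g(1) = 0 → root; g(2) = 0 → root; g(3) = 1; g(4) = 0 → root.
Linear factors from roots: (y), (y + 4), (y + 3), (y + 1).
Complete factorization: g(y) = (y)·(y + 1)·(y + 3)·(y + 4)·(y^2 + y + 2).
Factor degrees with multiplicity: 1 + 1 + 1 + 1 + 2 = 6.

1, 1, 1, 1, 2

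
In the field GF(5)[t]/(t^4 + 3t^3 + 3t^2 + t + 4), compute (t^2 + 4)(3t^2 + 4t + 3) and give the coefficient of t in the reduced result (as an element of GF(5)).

Multiply in GF(5)[t]: (t^2 + 4)·(3t^2 + 4t + 3) = 3t^4 + 4t^3 + t + 2.
Reduce using t^4 ≡ 2t^3 + 2t^2 + 4t + 1 (mod t^4 + 3t^3 + 3t^2 + t + 4).
Reduced: t^2 + 3t.

3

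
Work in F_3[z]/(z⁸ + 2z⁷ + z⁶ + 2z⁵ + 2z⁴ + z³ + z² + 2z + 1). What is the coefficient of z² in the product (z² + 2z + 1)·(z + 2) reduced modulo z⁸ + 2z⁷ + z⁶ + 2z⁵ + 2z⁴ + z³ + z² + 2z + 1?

Multiply in F_3[z]: (z² + 2z + 1)·(z + 2) = z³ + z² + 2z + 2.
Reduced: z³ + z² + 2z + 2.

1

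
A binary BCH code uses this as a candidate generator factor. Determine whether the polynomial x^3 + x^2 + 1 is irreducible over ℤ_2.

Yes

Write P(x) = x^3 + x^2 + 1.
Check for roots in ℤ_2: P(0) = 1; P(1) = 1.
No roots. A degree-3 polynomial over a field with no linear factor is irreducible.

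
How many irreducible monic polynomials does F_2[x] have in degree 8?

Gauss's count: N_{2}(8) = (1/8) Σ_{d|8} μ(8/d)·2^d.
Divisors of 8: 1, 2, 4, 8; μ(8/d) for each: 0, 0, -1, 1.
Σ = − 2^4 + 2^8 = 240.
N = 240/8 = 30.

30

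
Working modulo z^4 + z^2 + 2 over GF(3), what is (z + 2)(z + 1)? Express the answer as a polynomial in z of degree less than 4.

z^2 + 2

Multiply in GF(3)[z]: (z + 2)·(z + 1) = z^2 + 2.
Reduced: z^2 + 2.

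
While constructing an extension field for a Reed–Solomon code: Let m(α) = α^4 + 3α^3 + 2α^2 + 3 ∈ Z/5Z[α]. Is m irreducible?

Yes

Check for roots in Z/5Z: m(0) = 3; m(1) = 4; m(2) = 1; m(3) = 3; m(4) = 3.
No roots, so no linear factors.
Degree-2 irreducible divisors: test the 10 monic irreducibles of degree 2 over GF(5).
None of them divide m (all give nonzero remainder).
No irreducible factor of degree ≤ 2 exists, so m is irreducible over GF(5).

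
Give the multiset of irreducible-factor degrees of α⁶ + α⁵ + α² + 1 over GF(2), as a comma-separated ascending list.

Write g(α) = α⁶ + α⁵ + α² + 1.
Roots in GF(2): g(0) = 1; g(1) = 0 → root.
Linear factors from roots: (α + 1).
Complete factorization: g(α) = (α + 1)·(α² + α + 1)·(α³ + α² + 1).
Factor degrees with multiplicity: 1 + 2 + 3 = 6.

1, 2, 3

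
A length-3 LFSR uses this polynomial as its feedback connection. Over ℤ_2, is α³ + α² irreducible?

Write h(α) = α³ + α².
Check for roots in ℤ_2: h(0) = 0 → root; h(1) = 0 → root.
h(0) = 0, so (α) divides h(α); h is reducible.

No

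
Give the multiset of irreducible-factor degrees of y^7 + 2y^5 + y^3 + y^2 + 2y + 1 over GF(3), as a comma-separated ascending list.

Write f(y) = y^7 + 2y^5 + y^3 + y^2 + 2y + 1.
Roots in GF(3): f(0) = 1; f(1) = 2; f(2) = 2.
Complete factorization: f(y) = (y^7 + 2y^5 + y^3 + y^2 + 2y + 1).
Factor degrees with multiplicity: 7 = 7.

7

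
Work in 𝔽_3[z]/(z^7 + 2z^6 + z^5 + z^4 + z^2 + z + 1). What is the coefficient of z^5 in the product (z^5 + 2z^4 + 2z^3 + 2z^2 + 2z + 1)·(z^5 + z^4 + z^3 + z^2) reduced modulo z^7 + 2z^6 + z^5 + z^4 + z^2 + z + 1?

0

Multiply in 𝔽_3[z]: (z^5 + 2z^4 + 2z^3 + 2z^2 + 2z + 1)·(z^5 + z^4 + z^3 + z^2) = z^10 + 2z^8 + z^7 + 2z^6 + z^5 + 2z^4 + z^2.
Reduce using z^7 ≡ z^6 + 2z^5 + 2z^4 + 2z^2 + 2z + 2 (mod z^7 + 2z^6 + z^5 + z^4 + z^2 + z + 1).
Reduced: 2z^4 + 2z^3 + 2.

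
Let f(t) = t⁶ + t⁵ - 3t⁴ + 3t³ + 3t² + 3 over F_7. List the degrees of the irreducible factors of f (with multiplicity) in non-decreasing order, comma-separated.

Linear factors from roots: (t - 3), (t + 1).
Complete factorization: f(t) = (t + 1)^2·(t - 3)^2·(t² - 2t - 2).
Factor degrees with multiplicity: 1 + 1 + 1 + 1 + 2 = 6.

1, 1, 1, 1, 2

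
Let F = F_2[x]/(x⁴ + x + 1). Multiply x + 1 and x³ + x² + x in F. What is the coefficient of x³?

0

Multiply in F_2[x]: (x + 1)·(x³ + x² + x) = x⁴ + x.
Reduce using x⁴ ≡ x + 1 (mod x⁴ + x + 1).
Reduced: 1.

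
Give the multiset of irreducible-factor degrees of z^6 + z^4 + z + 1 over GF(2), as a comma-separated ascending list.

Write f(z) = z^6 + z^4 + z + 1.
Roots in GF(2): f(0) = 1; f(1) = 0 → root.
Linear factors from roots: (z + 1).
Complete factorization: f(z) = (z + 1)·(z^2 + z + 1)·(z^3 + z + 1).
Factor degrees with multiplicity: 1 + 2 + 3 = 6.

1, 2, 3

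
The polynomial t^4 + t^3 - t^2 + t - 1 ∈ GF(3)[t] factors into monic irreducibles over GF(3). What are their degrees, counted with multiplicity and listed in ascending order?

1, 3

Write h(t) = t^4 + t^3 - t^2 + t - 1.
Roots in GF(3): h(0) = 2; h(1) = 1; h(2) = 0 → root.
Linear factors from roots: (t + 1).
Complete factorization: h(t) = (t + 1)·(t^3 - t - 1).
Factor degrees with multiplicity: 1 + 3 = 4.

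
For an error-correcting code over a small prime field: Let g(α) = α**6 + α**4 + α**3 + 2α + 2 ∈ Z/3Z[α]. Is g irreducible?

Check for roots in Z/3Z: g(0) = 2; g(1) = 1; g(2) = 1.
No roots, so no linear factors.
Monic irreducibles of degree 2 over GF(3): α**2 + 1, α**2 + α + 2, α**2 + 2α + 2.
None of them divide g (all give nonzero remainder).
Degree-3 irreducible divisors: test the 8 monic irreducibles of degree 3 over GF(3).
None of them divide g (all give nonzero remainder).
No irreducible factor of degree ≤ 3 exists, so g is irreducible over GF(3).

Yes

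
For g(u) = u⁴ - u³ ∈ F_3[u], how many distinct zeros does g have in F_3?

Evaluate at each of the 3 elements of F_3:
g(0) = 0 → root; g(1) = 0 → root; g(2) = 2.
Roots: {0, 1}.

2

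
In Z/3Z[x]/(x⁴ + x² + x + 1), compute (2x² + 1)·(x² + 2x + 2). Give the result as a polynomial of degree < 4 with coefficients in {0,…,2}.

Multiply in Z/3Z[x]: (2x² + 1)·(x² + 2x + 2) = 2x⁴ + x³ + 2x² + 2x + 2.
Reduce using x⁴ ≡ 2x² + 2x + 2 (mod x⁴ + x² + x + 1).
Reduced: x³.

x^3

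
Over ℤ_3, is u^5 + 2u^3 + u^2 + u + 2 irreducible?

Yes

Write m(u) = u^5 + 2u^3 + u^2 + u + 2.
Check for roots in ℤ_3: m(0) = 2; m(1) = 1; m(2) = 2.
No roots, so no linear factors.
Monic irreducibles of degree 2 over GF(3): u^2 + 1, u^2 + u + 2, u^2 + 2u + 2.
None of them divide m (all give nonzero remainder).
No irreducible factor of degree ≤ 2 exists, so m is irreducible over GF(3).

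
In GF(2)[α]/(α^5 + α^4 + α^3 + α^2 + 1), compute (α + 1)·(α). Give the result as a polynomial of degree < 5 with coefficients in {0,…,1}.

α^2 + α

Multiply in GF(2)[α]: (α + 1)·(α) = α^2 + α.
Reduced: α^2 + α.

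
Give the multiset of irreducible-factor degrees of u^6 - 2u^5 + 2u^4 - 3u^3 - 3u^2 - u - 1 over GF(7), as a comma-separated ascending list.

Write f(u) = u^6 - 2u^5 + 2u^4 - 3u^3 - 3u^2 - u - 1.
Linear factors from roots: (u - 1), (u - 2).
Complete factorization: f(u) = (u - 2)·(u - 1)·(u^2 - 3)·(u^2 + u - 1).
Factor degrees with multiplicity: 1 + 1 + 2 + 2 = 6.

1, 1, 2, 2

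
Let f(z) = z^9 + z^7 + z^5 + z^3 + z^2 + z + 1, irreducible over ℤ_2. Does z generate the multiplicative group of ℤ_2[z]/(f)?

|GF(2^9)^×| = 2^9 − 1 = 511. Prime factorization: 511 = 7·73.
f is primitive ⇔ z has order 511 in GF(2)[z]/(f), i.e. z^(511/q) ≠ 1 for each prime q | 511.
z^(73) mod f = z^8 + z^6 + z^5 + z^4 + z^2 + 1.
z^(7) mod f = z^7.
None equal 1, so z has full order 511; f is primitive.

Yes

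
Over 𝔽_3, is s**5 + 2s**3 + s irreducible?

No

Write f(s) = s**5 + 2s**3 + s.
Check for roots in 𝔽_3: f(0) = 0 → root; f(1) = 1; f(2) = 2.
f(0) = 0, so (s) divides f(s); f is reducible.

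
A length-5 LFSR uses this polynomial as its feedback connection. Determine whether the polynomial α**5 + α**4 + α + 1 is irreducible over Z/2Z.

No

Write g(α) = α**5 + α**4 + α + 1.
Check for roots in Z/2Z: g(0) = 1; g(1) = 0 → root.
g(1) = 0, so (α − 1) divides g(α); g is reducible.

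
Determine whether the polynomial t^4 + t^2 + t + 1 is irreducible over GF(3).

Write m(t) = t^4 + t^2 + t + 1.
Check for roots in GF(3): m(0) = 1; m(1) = 1; m(2) = 2.
No roots, so no linear factors.
Monic irreducibles of degree 2 over GF(3): t^2 + 1, t^2 + t + 2, t^2 + 2t + 2.
None of them divide m (all give nonzero remainder).
No irreducible factor of degree ≤ 2 exists, so m is irreducible over GF(3).

Yes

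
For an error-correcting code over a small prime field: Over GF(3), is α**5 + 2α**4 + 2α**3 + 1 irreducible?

No

Write m(α) = α**5 + 2α**4 + 2α**3 + 1.
Check for roots in GF(3): m(0) = 1; m(1) = 0 → root; m(2) = 0 → root.
m(1) = 0, so (α − 1) divides m(α); m is reducible.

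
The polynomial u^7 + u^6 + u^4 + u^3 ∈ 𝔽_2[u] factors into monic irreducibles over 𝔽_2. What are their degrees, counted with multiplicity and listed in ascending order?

Write f(u) = u^7 + u^6 + u^4 + u^3.
Roots in 𝔽_2: f(0) = 0 → root; f(1) = 0 → root.
Linear factors from roots: (u), (u + 1).
Complete factorization: f(u) = (u + 1)^2·(u)^3·(u^2 + u + 1).
Factor degrees with multiplicity: 1 + 1 + 1 + 1 + 1 + 2 = 7.

1, 1, 1, 1, 1, 2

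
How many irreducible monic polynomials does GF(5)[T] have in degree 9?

The number of monic irreducibles of degree 9 over GF(5) is (1/9)·Σ_{d∣9} μ(9/d) 5^d.
Divisors of 9: 1, 3, 9; μ(9/d) for each: 0, -1, 1.
Σ = − 5^3 + 5^9 = 1953000.
N = 1953000/9 = 217000.

217000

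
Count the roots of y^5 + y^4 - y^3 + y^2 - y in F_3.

Write g(y) = y^5 + y^4 - y^3 + y^2 - y.
Evaluate at each of the 3 elements of F_3:
g(0) = 0 → root; g(1) = 1; g(2) = 0 → root.
Roots: {0, 2}.

2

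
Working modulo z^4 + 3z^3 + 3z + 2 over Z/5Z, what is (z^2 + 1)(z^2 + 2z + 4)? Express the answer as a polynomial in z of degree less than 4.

4z^3 + 4z + 2

Multiply in Z/5Z[z]: (z^2 + 1)·(z^2 + 2z + 4) = z^4 + 2z^3 + 2z + 4.
Reduce using z^4 ≡ 2z^3 + 2z + 3 (mod z^4 + 3z^3 + 3z + 2).
Reduced: 4z^3 + 4z + 2.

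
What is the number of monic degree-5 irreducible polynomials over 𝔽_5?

624

By the necklace-counting formula, N_5(5) = (1/5) Σ_{d|5} μ(5/d)·5^d.
Divisors of 5: 1, 5; μ(5/d) for each: -1, 1.
Σ = − 5^1 + 5^5 = 3120.
N = 3120/5 = 624.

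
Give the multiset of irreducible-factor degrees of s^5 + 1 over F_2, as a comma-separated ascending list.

Write g(s) = s^5 + 1.
Roots in F_2: g(0) = 1; g(1) = 0 → root.
Linear factors from roots: (s + 1).
Complete factorization: g(s) = (s + 1)·(s^4 + s^3 + s^2 + s + 1).
Factor degrees with multiplicity: 1 + 4 = 5.

1, 4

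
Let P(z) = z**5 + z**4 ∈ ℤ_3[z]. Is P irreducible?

No

Check for roots in ℤ_3: P(0) = 0 → root; P(1) = 2; P(2) = 0 → root.
P(0) = 0, so (z) divides P(z); P is reducible.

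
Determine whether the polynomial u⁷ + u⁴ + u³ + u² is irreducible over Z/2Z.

No

Write f(u) = u⁷ + u⁴ + u³ + u².
Check for roots in Z/2Z: f(0) = 0 → root; f(1) = 0 → root.
f(0) = 0, so (u) divides f(u); f is reducible.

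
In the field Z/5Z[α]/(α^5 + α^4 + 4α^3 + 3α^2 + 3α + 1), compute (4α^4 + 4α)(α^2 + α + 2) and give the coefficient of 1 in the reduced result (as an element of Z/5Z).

Multiply in Z/5Z[α]: (4α^4 + 4α)·(α^2 + α + 2) = 4α^6 + 4α^5 + 3α^4 + 4α^3 + 4α^2 + 3α.
Reduce using α^5 ≡ 4α^4 + α^3 + 2α^2 + 2α + 4 (mod α^5 + α^4 + 4α^3 + 3α^2 + 3α + 1).
Reduced: 2α^4 + 2α^3 + 2α^2 + 4α.

0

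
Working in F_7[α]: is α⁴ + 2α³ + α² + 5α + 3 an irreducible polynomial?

Write m(α) = α⁴ + 2α³ + α² + 5α + 3.
Check for roots in F_7: m(0) = 3; m(1) = 5; m(2) = 0 → root; m(3) = 1; m(4) = 3; m(5) = 4; m(6) = 5.
m(2) = 0, so (α − 2) divides m(α); m is reducible.

No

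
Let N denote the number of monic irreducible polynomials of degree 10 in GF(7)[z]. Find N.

By the necklace-counting formula, N_7(10) = (1/10) Σ_{d|10} μ(10/d)·7^d.
Divisors of 10: 1, 2, 5, 10; μ(10/d) for each: 1, -1, -1, 1.
Σ = 7^1 − 7^2 − 7^5 + 7^10 = 282458400.
N = 282458400/10 = 28245840.

28245840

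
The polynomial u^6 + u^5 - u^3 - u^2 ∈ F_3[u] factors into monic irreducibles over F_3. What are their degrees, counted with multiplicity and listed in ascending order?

1, 1, 1, 1, 1, 1

Write f(u) = u^6 + u^5 - u^3 - u^2.
Roots in F_3: f(0) = 0 → root; f(1) = 0 → root; f(2) = 0 → root.
Linear factors from roots: (u), (u - 1), (u + 1).
Complete factorization: f(u) = (u + 1)·(u)^2·(u - 1)^3.
Factor degrees with multiplicity: 1 + 1 + 1 + 1 + 1 + 1 = 6.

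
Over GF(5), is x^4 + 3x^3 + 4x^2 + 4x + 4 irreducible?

Write g(x) = x^4 + 3x^3 + 4x^2 + 4x + 4.
Check for roots in GF(5): g(0) = 4; g(1) = 1; g(2) = 3; g(3) = 4; g(4) = 2.
No roots, so no linear factors.
Degree-2 irreducible divisors: test the 10 monic irreducibles of degree 2 over GF(5).
None of them divide g (all give nonzero remainder).
No irreducible factor of degree ≤ 2 exists, so g is irreducible over GF(5).

Yes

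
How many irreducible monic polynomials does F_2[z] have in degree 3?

2

Gauss's count: N_{2}(3) = (1/3) Σ_{d|3} μ(3/d)·2^d.
Divisors of 3: 1, 3; μ(3/d) for each: -1, 1.
Σ = − 2^1 + 2^3 = 6.
N = 6/3 = 2.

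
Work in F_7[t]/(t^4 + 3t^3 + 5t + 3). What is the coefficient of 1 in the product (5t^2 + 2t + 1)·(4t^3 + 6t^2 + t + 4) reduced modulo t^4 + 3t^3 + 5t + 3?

Multiply in F_7[t]: (5t^2 + 2t + 1)·(4t^3 + 6t^2 + t + 4) = 6t^5 + 3t^4 + 2t + 4.
Reduce using t^4 ≡ 4t^3 + 2t + 4 (mod t^4 + 3t^3 + 5t + 3).
Reduced: 3t^3 + 5t^2 + 3t.

0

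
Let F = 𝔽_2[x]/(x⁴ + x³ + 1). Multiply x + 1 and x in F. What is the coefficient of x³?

0

Multiply in 𝔽_2[x]: (x + 1)·(x) = x² + x.
Reduced: x² + x.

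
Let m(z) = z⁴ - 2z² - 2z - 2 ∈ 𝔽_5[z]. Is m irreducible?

No

Check for roots in 𝔽_5: m(0) = 3; m(1) = 0 → root; m(2) = 2; m(3) = 0 → root; m(4) = 4.
m(1) = 0, so (z − 1) divides m(z); m is reducible.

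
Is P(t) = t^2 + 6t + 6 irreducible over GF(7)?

Yes

Check for roots in GF(7): P(0) = 6; P(1) = 6; P(2) = 1; P(3) = 5; P(4) = 4; P(5) = 5; P(6) = 1.
No roots. A degree-2 polynomial over a field with no linear factor is irreducible.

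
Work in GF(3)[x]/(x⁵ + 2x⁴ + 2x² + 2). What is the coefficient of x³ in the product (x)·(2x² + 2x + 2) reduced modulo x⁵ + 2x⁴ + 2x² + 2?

2

Multiply in GF(3)[x]: (x)·(2x² + 2x + 2) = 2x³ + 2x² + 2x.
Reduced: 2x³ + 2x² + 2x.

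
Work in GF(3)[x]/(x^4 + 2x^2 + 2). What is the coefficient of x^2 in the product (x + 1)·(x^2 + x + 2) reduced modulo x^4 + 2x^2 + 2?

2

Multiply in GF(3)[x]: (x + 1)·(x^2 + x + 2) = x^3 + 2x^2 + 2.
Reduced: x^3 + 2x^2 + 2.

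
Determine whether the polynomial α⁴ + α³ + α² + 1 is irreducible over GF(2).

No

Write m(α) = α⁴ + α³ + α² + 1.
Check for roots in GF(2): m(0) = 1; m(1) = 0 → root.
m(1) = 0, so (α − 1) divides m(α); m is reducible.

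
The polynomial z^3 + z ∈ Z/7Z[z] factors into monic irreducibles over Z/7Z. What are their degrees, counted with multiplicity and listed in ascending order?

1, 2

Write h(z) = z^3 + z.
Linear factors from roots: (z).
Complete factorization: h(z) = (z)·(z^2 + 1).
Factor degrees with multiplicity: 1 + 2 = 3.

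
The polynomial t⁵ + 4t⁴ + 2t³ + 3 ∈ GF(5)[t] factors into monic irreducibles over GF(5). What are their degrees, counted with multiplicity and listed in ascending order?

1, 1, 3

Write f(t) = t⁵ + 4t⁴ + 2t³ + 3.
Roots in GF(5): f(0) = 3; f(1) = 0 → root; f(2) = 0 → root; f(3) = 4; f(4) = 4.
Linear factors from roots: (t + 4), (t + 3).
Complete factorization: f(t) = (t + 3)·(t + 4)·(t³ + 2t² + t + 4).
Factor degrees with multiplicity: 1 + 1 + 3 = 5.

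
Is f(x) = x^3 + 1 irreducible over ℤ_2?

Check for roots in ℤ_2: f(0) = 1; f(1) = 0 → root.
f(1) = 0, so (x − 1) divides f(x); f is reducible.

No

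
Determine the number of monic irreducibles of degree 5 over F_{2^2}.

204

By the necklace-counting formula, N_4(5) = (1/5) Σ_{d|5} μ(5/d)·4^d.
Divisors of 5: 1, 5; μ(5/d) for each: -1, 1.
Σ = − 4^1 + 4^5 = 1020.
N = 1020/5 = 204.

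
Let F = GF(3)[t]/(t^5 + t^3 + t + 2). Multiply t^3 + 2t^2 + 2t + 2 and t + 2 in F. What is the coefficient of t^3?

Multiply in GF(3)[t]: (t^3 + 2t^2 + 2t + 2)·(t + 2) = t^4 + t^3 + 1.
Reduced: t^4 + t^3 + 1.

1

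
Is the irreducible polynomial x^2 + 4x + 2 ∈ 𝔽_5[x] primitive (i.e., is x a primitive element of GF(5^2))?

Yes

Write f(x) = x^2 + 4x + 2.
|GF(5^2)^×| = 5^2 − 1 = 24. Prime factorization: 24 = 2^3·3.
f is primitive ⇔ x has order 24 in GF(5)[x]/(f), i.e. x^(24/q) ≠ 1 for each prime q | 24.
x^(12) mod f = 4.
x^(8) mod f = 2x + 1.
None equal 1, so x has full order 24; f is primitive.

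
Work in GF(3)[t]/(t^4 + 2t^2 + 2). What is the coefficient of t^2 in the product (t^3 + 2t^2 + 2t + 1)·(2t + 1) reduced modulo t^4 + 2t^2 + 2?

2

Multiply in GF(3)[t]: (t^3 + 2t^2 + 2t + 1)·(2t + 1) = 2t^4 + 2t^3 + t + 1.
Reduce using t^4 ≡ t^2 + 1 (mod t^4 + 2t^2 + 2).
Reduced: 2t^3 + 2t^2 + t.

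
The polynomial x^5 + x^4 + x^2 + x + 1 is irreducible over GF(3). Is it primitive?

Yes

Write f(x) = x^5 + x^4 + x^2 + x + 1.
|GF(3^5)^×| = 3^5 − 1 = 242. Prime factorization: 242 = 2·11^2.
f is primitive ⇔ x has order 242 in GF(3)[x]/(f), i.e. x^(242/q) ≠ 1 for each prime q | 242.
x^(121) mod f = 2.
x^(22) mod f = x^4 + x^3 + 2x^2 + 2x + 1.
None equal 1, so x has full order 242; f is primitive.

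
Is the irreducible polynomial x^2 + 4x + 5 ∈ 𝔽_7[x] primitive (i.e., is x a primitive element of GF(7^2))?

Write f(x) = x^2 + 4x + 5.
|GF(7^2)^×| = 7^2 − 1 = 48. Prime factorization: 48 = 2^4·3.
f is primitive ⇔ x has order 48 in GF(7)[x]/(f), i.e. x^(48/q) ≠ 1 for each prime q | 48.
x^(24) mod f = 6.
x^(16) mod f = 4.
None equal 1, so x has full order 48; f is primitive.

Yes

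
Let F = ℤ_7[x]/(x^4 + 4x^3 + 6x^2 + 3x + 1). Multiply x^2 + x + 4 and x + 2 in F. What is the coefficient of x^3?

Multiply in ℤ_7[x]: (x^2 + x + 4)·(x + 2) = x^3 + 3x^2 + 6x + 1.
Reduced: x^3 + 3x^2 + 6x + 1.

1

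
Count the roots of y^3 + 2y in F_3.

Write P(y) = y^3 + 2y.
Evaluate at each of the 3 elements of F_3:
P(0) = 0 → root; P(1) = 0 → root; P(2) = 0 → root.
Roots: {0, 1, 2}.

3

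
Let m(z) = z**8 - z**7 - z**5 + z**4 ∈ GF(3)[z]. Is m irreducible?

No

Check for roots in GF(3): m(0) = 0 → root; m(1) = 0 → root; m(2) = 1.
m(0) = 0, so (z) divides m(z); m is reducible.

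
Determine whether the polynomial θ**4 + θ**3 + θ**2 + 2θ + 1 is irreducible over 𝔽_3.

Write f(θ) = θ**4 + θ**3 + θ**2 + 2θ + 1.
Check for roots in 𝔽_3: f(0) = 1; f(1) = 0 → root; f(2) = 0 → root.
f(1) = 0, so (θ − 1) divides f(θ); f is reducible.

No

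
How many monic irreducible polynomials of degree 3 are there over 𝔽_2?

2

The number of monic irreducibles of degree 3 over GF(2) is (1/3)·Σ_{d∣3} μ(3/d) 2^d.
Divisors of 3: 1, 3; μ(3/d) for each: -1, 1.
Σ = − 2^1 + 2^3 = 6.
N = 6/3 = 2.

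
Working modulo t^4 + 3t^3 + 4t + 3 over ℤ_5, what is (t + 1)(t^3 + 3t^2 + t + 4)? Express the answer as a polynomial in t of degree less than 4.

Multiply in ℤ_5[t]: (t + 1)·(t^3 + 3t^2 + t + 4) = t^4 + 4t^3 + 4t^2 + 4.
Reduce using t^4 ≡ 2t^3 + t + 2 (mod t^4 + 3t^3 + 4t + 3).
Reduced: t^3 + 4t^2 + t + 1.

t^3 + 4t^2 + t + 1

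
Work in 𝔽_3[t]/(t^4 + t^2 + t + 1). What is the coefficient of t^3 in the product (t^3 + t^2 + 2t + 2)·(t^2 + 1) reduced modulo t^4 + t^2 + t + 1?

2

Multiply in 𝔽_3[t]: (t^3 + t^2 + 2t + 2)·(t^2 + 1) = t^5 + t^4 + 2t + 2.
Reduce using t^4 ≡ 2t^2 + 2t + 2 (mod t^4 + t^2 + t + 1).
Reduced: 2t^3 + t^2 + 1.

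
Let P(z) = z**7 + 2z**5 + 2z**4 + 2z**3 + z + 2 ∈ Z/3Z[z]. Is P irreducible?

Yes

Check for roots in Z/3Z: P(0) = 2; P(1) = 1; P(2) = 1.
No roots, so no linear factors.
Monic irreducibles of degree 2 over GF(3): z**2 + 1, z**2 + z + 2, z**2 + 2z + 2.
None of them divide P (all give nonzero remainder).
Degree-3 irreducible divisors: test the 8 monic irreducibles of degree 3 over GF(3).
None of them divide P (all give nonzero remainder).
No irreducible factor of degree ≤ 3 exists, so P is irreducible over GF(3).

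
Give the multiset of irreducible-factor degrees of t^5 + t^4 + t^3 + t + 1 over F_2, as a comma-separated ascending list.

Write g(t) = t^5 + t^4 + t^3 + t + 1.
Roots in F_2: g(0) = 1; g(1) = 1.
Complete factorization: g(t) = (t^5 + t^4 + t^3 + t + 1).
Factor degrees with multiplicity: 5 = 5.

5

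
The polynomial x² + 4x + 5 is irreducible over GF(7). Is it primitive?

Write f(x) = x² + 4x + 5.
|GF(7^2)^×| = 7^2 − 1 = 48. Prime factorization: 48 = 2^4·3.
f is primitive ⇔ x has order 48 in GF(7)[x]/(f), i.e. x^(48/q) ≠ 1 for each prime q | 48.
x^(24) mod f = 6.
x^(16) mod f = 4.
None equal 1, so x has full order 48; f is primitive.

Yes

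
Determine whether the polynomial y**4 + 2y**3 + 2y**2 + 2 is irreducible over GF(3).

Write f(y) = y**4 + 2y**3 + 2y**2 + 2.
Check for roots in GF(3): f(0) = 2; f(1) = 1; f(2) = 0 → root.
f(2) = 0, so (y − 2) divides f(y); f is reducible.

No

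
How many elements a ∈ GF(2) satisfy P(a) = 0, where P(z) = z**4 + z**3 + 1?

Evaluate at each of the 2 elements of GF(2):
P(0) = 1; P(1) = 1.
No element is a root.

0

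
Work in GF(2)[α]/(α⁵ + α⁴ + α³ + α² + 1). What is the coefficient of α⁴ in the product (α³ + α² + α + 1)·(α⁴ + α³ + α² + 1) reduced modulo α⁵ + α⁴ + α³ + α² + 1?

0

Multiply in GF(2)[α]: (α³ + α² + α + 1)·(α⁴ + α³ + α² + 1) = α⁷ + α⁵ + α⁴ + α³ + α + 1.
Reduce using α⁵ ≡ α⁴ + α³ + α² + 1 (mod α⁵ + α⁴ + α³ + α² + 1).
Reduced: α³.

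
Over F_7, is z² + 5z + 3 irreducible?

Yes

Write P(z) = z² + 5z + 3.
Check for roots in F_7: P(0) = 3; P(1) = 2; P(2) = 3; P(3) = 6; P(4) = 4; P(5) = 4; P(6) = 6.
No roots. A degree-2 polynomial over a field with no linear factor is irreducible.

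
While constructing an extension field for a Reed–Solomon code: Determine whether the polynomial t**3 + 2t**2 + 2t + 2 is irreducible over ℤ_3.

Yes

Write m(t) = t**3 + 2t**2 + 2t + 2.
Check for roots in ℤ_3: m(0) = 2; m(1) = 1; m(2) = 1.
No roots. A degree-3 polynomial over a field with no linear factor is irreducible.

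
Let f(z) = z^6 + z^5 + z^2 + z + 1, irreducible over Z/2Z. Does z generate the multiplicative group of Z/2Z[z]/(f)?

Yes

|GF(2^6)^×| = 2^6 − 1 = 63. Prime factorization: 63 = 3^2·7.
f is primitive ⇔ z has order 63 in GF(2)[z]/(f), i.e. z^(63/q) ≠ 1 for each prime q | 63.
z^(21) mod f = z^5 + z^3 + z^2.
z^(9) mod f = z^3 + z^2 + 1.
None equal 1, so z has full order 63; f is primitive.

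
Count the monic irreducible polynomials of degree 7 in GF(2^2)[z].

Gauss's count: N_{4}(7) = (1/7) Σ_{d|7} μ(7/d)·4^d.
Divisors of 7: 1, 7; μ(7/d) for each: -1, 1.
Σ = − 4^1 + 4^7 = 16380.
N = 16380/7 = 2340.

2340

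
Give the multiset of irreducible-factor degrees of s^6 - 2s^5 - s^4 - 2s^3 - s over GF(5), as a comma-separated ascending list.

1, 1, 1, 1, 1, 1

Write g(s) = s^6 - 2s^5 - s^4 - 2s^3 - s.
Roots in GF(5): g(0) = 0 → root; g(1) = 0 → root; g(2) = 1; g(3) = 0 → root; g(4) = 0 → root.
Linear factors from roots: (s), (s - 1), (s + 2), (s + 1).
Complete factorization: g(s) = (s)·(s + 1)·(s + 2)^2·(s - 1)^2.
Factor degrees with multiplicity: 1 + 1 + 1 + 1 + 1 + 1 = 6.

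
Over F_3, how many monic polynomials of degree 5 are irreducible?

Gauss's count: N_{3}(5) = (1/5) Σ_{d|5} μ(5/d)·3^d.
Divisors of 5: 1, 5; μ(5/d) for each: -1, 1.
Σ = − 3^1 + 3^5 = 240.
N = 240/5 = 48.

48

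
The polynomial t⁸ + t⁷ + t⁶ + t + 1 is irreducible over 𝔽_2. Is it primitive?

Yes

Write f(t) = t⁸ + t⁷ + t⁶ + t + 1.
|GF(2^8)^×| = 2^8 − 1 = 255. Prime factorization: 255 = 3·5·17.
f is primitive ⇔ t has order 255 in GF(2)[t]/(f), i.e. t^(255/q) ≠ 1 for each prime q | 255.
t^(85) mod f = t⁷ + t⁵ + t³ + t².
t^(51) mod f = t⁷ + t⁴ + t + 1.
t^(15) mod f = t⁷ + t⁶ + t⁵ + t³ + t² + t.
None equal 1, so t has full order 255; f is primitive.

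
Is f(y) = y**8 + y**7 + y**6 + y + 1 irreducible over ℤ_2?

Yes

Check for roots in ℤ_2: f(0) = 1; f(1) = 1.
No roots, so no linear factors.
Monic irreducibles of degree 2 over GF(2): y**2 + y + 1.
None of them divide f (all give nonzero remainder).
Monic irreducibles of degree 3 over GF(2): y**3 + y + 1, y**3 + y**2 + 1.
None of them divide f (all give nonzero remainder).
Monic irreducibles of degree 4 over GF(2): y**4 + y + 1, y**4 + y**3 + 1, y**4 + y**3 + y**2 + y + 1.
None of them divide f (all give nonzero remainder).
No irreducible factor of degree ≤ 4 exists, so f is irreducible over GF(2).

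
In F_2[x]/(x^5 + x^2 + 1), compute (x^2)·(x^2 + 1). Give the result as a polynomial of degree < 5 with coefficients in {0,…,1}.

Multiply in F_2[x]: (x^2)·(x^2 + 1) = x^4 + x^2.
Reduced: x^4 + x^2.

x^4 + x^2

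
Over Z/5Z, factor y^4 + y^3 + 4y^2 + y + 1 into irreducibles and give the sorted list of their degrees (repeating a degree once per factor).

4

Write h(y) = y^4 + y^3 + 4y^2 + y + 1.
Roots in Z/5Z: h(0) = 1; h(1) = 3; h(2) = 3; h(3) = 3; h(4) = 4.
Complete factorization: h(y) = (y^4 + y^3 + 4y^2 + y + 1).
Factor degrees with multiplicity: 4 = 4.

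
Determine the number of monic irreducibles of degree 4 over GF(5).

Gauss's count: N_{5}(4) = (1/4) Σ_{d|4} μ(4/d)·5^d.
Divisors of 4: 1, 2, 4; μ(4/d) for each: 0, -1, 1.
Σ = − 5^2 + 5^4 = 600.
N = 600/4 = 150.

150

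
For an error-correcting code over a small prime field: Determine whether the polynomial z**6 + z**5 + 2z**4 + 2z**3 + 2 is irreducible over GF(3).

Yes

Write g(z) = z**6 + z**5 + 2z**4 + 2z**3 + 2.
Check for roots in GF(3): g(0) = 2; g(1) = 2; g(2) = 2.
No roots, so no linear factors.
Monic irreducibles of degree 2 over GF(3): z**2 + 1, z**2 + z + 2, z**2 + 2z + 2.
None of them divide g (all give nonzero remainder).
Degree-3 irreducible divisors: test the 8 monic irreducibles of degree 3 over GF(3).
None of them divide g (all give nonzero remainder).
No irreducible factor of degree ≤ 3 exists, so g is irreducible over GF(3).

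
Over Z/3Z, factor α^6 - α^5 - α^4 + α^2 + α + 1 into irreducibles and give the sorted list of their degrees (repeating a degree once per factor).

Write h(α) = α^6 - α^5 - α^4 + α^2 + α + 1.
Roots in Z/3Z: h(0) = 1; h(1) = 2; h(2) = 2.
Complete factorization: h(α) = (α^6 - α^5 - α^4 + α^2 + α + 1).
Factor degrees with multiplicity: 6 = 6.

6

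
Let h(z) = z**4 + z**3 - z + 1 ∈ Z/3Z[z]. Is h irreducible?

Check for roots in Z/3Z: h(0) = 1; h(1) = 2; h(2) = 2.
No roots, so no linear factors.
Monic irreducibles of degree 2 over GF(3): z**2 + 1, z**2 + z - 1, z**2 - z - 1.
None of them divide h (all give nonzero remainder).
No irreducible factor of degree ≤ 2 exists, so h is irreducible over GF(3).

Yes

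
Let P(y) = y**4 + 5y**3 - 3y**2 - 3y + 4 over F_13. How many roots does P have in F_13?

4

Evaluate at each of the 13 elements of F_13:
P(0) = 4; P(1) = 4; P(2) = 3; P(3) = 2; P(4) = 0 → root; P(5) = 7; P(6) = 5; P(7) = 0 → root; P(8) = 9; P(9) = 8; P(10) = 10; P(11) = 0 → root; P(12) = 0 → root.
Roots: {4, 7, 11, 12}.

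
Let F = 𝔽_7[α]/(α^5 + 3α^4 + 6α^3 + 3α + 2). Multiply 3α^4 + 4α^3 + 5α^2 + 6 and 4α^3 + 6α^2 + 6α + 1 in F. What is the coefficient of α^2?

Multiply in 𝔽_7[α]: (3α^4 + 4α^3 + 5α^2 + 6)·(4α^3 + 6α^2 + 6α + 1) = 5α^7 + 6α^6 + 6α^5 + α^4 + 2α^3 + 6α^2 + α + 6.
Reduce using α^5 ≡ 4α^4 + α^3 + 4α + 5 (mod α^5 + 3α^4 + 6α^3 + 3α + 2).
Reduced: 4α^4 + 4α^3 + 2α^2 + 3α.

2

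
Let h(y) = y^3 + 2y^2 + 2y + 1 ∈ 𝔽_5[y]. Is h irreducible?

Check for roots in 𝔽_5: h(0) = 1; h(1) = 1; h(2) = 1; h(3) = 2; h(4) = 0 → root.
h(4) = 0, so (y − 4) divides h(y); h is reducible.

No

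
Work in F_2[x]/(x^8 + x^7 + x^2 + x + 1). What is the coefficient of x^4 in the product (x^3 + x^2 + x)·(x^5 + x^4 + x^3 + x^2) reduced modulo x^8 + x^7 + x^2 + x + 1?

0

Multiply in F_2[x]: (x^3 + x^2 + x)·(x^5 + x^4 + x^3 + x^2) = x^8 + x^6 + x^5 + x^3.
Reduce using x^8 ≡ x^7 + x^2 + x + 1 (mod x^8 + x^7 + x^2 + x + 1).
Reduced: x^7 + x^6 + x^5 + x^3 + x^2 + x + 1.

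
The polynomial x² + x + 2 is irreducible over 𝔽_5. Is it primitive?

Write f(x) = x² + x + 2.
|GF(5^2)^×| = 5^2 − 1 = 24. Prime factorization: 24 = 2^3·3.
f is primitive ⇔ x has order 24 in GF(5)[x]/(f), i.e. x^(24/q) ≠ 1 for each prime q | 24.
x^(12) mod f = 4.
x^(8) mod f = 3x + 1.
None equal 1, so x has full order 24; f is primitive.

Yes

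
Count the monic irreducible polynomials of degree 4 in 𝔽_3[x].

By the necklace-counting formula, N_3(4) = (1/4) Σ_{d|4} μ(4/d)·3^d.
Divisors of 4: 1, 2, 4; μ(4/d) for each: 0, -1, 1.
Σ = − 3^2 + 3^4 = 72.
N = 72/4 = 18.

18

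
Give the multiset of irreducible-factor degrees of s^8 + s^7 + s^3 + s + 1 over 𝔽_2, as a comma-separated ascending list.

Write f(s) = s^8 + s^7 + s^3 + s + 1.
Roots in 𝔽_2: f(0) = 1; f(1) = 1.
Complete factorization: f(s) = (s^8 + s^7 + s^3 + s + 1).
Factor degrees with multiplicity: 8 = 8.

8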